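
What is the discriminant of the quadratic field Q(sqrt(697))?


For K = Q(sqrt(d)) with d squarefree: disc(K) = d if d = 1 mod 4, and disc(K) = 4d if d = 2 or 3 mod 4.
Here d = 697, and d mod 4 = 1.
d = 1 mod 4 (O_K = Z[(1+sqrt(d))/2]), so disc(K) = d = 697

697


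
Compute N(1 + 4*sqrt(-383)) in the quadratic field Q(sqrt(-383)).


N(a + b*sqrt(d)) = a^2 - d*b^2
= (1)^2 - (-383)*(4)^2
= 1 + 6128
= 6129

6129


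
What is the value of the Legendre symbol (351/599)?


p = 599 is prime, so compute (351/599) with the reciprocity algorithm (Jacobi-symbol steps: pull out 2s via (2/n), flip via reciprocity, reduce):
  reciprocity: (351/599) -> -(599/351)
  reduce: (248/351)
  pull out 2: (2/351) = +1  (since 351 mod 8 = 7)
  pull out 2: (2/351) = +1  (since 351 mod 8 = 7)
  pull out 2: (2/351) = +1  (since 351 mod 8 = 7)
  reciprocity: (31/351) -> -(351/31)
  reduce: (10/31)
  pull out 2: (2/31) = +1  (since 31 mod 8 = 7)
  reciprocity: (5/31) -> +(31/5)
  reduce: (1/5)
  (1/5) = 1
Product of signs = 1
(351/599) = 1

1


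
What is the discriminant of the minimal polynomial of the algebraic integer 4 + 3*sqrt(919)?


The element 4 + 3*sqrt(919) has minimal polynomial:
x^2 - 8*x - 8255
Discriminant = (-8)^2 - 4*(-8255)
= 64 + 33020
= 33084

33084


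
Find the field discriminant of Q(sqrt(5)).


For K = Q(sqrt(d)) with d squarefree: disc(K) = d if d = 1 mod 4, and disc(K) = 4d if d = 2 or 3 mod 4.
Here d = 5, and d mod 4 = 1.
d = 1 mod 4 (O_K = Z[(1+sqrt(d))/2]), so disc(K) = d = 5

5


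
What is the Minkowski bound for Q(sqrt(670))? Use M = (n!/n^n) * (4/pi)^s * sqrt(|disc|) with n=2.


d = 670, d mod 4 = 2, so disc(K) = 4d = 2680; |disc(K)| = 2680
Real quadratic field, so n = 2, s = r2 = 0, r1 = 2
M = (n!/n^n) * (4/pi)^s * sqrt(|disc(K)|) = (2!/2^2) * (4/pi)^0 * sqrt(2680)
= 0.5 * 1.000000 * 51.768716
= 25.8844

25.8844


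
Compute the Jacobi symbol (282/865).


Compute (282/865) via quadratic reciprocity:
  pull out 2: (2/865) = +1  (since 865 mod 8 = 1)
  reciprocity: (141/865) -> +(865/141)
  reduce: (19/141)
  reciprocity: (19/141) -> +(141/19)
  reduce: (8/19)
  pull out 2: (2/19) = -1  (since 19 mod 8 = 3)
  pull out 2: (2/19) = -1  (since 19 mod 8 = 3)
  pull out 2: (2/19) = -1  (since 19 mod 8 = 3)
  (1/19) = 1
Product of signs = -1

-1


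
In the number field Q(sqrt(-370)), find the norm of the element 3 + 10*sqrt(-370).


N(a + b*sqrt(d)) = a^2 - d*b^2
= (3)^2 - (-370)*(10)^2
= 9 + 37000
= 37009

37009


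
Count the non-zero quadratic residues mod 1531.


For prime p, the number of non-zero quadratic residues is (p-1)/2.
= (1531-1)/2
= 765

765


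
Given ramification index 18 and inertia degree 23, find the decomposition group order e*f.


|D_P| = e * f
= 18 * 23
= 414

414


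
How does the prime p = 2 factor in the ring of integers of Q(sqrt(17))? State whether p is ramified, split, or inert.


K = Q(sqrt(17)). Since d mod 4 = 1, disc(K) = 17.
Check p | disc: 17 mod 2 = 1.
p=2 does not divide disc (d is 1 mod 4). 2 splits iff d = 1 mod 8.
d mod 8 = 1, so (d/2) = 1.
(d/p) = 1, so p splits: (p) = P*P' with e=1, f=1, g=2.
Therefore p is split.

split


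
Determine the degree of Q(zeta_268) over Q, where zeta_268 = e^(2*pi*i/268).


The degree equals Euler's totient phi(268).
268 = 2^2 * 67
phi(268) = 132

132


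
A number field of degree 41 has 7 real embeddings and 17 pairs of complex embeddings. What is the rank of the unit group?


By Dirichlet's unit theorem:
rank = r1 + r2 - 1
= 7 + 17 - 1
= 23

23


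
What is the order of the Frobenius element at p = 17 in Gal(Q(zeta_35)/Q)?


The Frobenius at p in Gal(Q(zeta_n)/Q) = (Z/nZ)* is the class of p, so its order is ord_35(17), the smallest k >= 1 with 17^k = 1 mod 35.
n = 35 = 5 * 7, phi(35) = 24; the order divides phi(n).
Divisors of 24: 1, 2, 3, 4, 6, 8, 12, 24
Repeated squaring mod 35: 17^1 = 17, 17^2 = 9, 17^4 = 11, 17^8 = 16, 17^16 = 11
Test divisors in increasing order:
  k=1: 17^1 = 17 mod 35
  k=2: 17^2 = 9 mod 35
  k=3: 17^3 = 9 * 17 = 13 mod 35
  k=4: 17^4 = 11 mod 35
  k=6: 17^6 = 11 * 9 = 29 mod 35
  k=8: 17^8 = 16 mod 35
  k=12: 17^12 = 16 * 11 = 1 mod 35  <- first divisor giving 1
Order = 12

12


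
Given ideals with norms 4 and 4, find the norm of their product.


N(IJ) = N(I) * N(J)
= 4 * 4
= 16

16


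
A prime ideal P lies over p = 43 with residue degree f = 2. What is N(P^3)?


N(P^a) = p^(a*f)
= 43^(3*2)
= 43^6
= 6321363049

6321363049


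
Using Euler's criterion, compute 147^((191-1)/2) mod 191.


p = 191 is prime and the exponent is (p-1)/2 = 95, so by Euler's criterion 147^95 = (147/191) = +1 or -1 mod 191.
Compute by square-and-multiply:
  95 = 64 + 16 + 8 + 4 + 2 + 1 (binary 1011111)
  Repeated squaring mod 191: 147^1 = 147, 147^2 = 26, 147^4 = 103, 147^8 = 104, 147^16 = 120, 147^32 = 75, 147^64 = 86
  147^95 = 147^64 * 147^16 * 147^8 * 147^4 * 147^2 * 147^1 = 86 * 120 * 104 * 103 * 26 * 147 mod 191
    86 * 120 = 10320 = 6 mod 191
    6 * 104 = 624 = 51 mod 191
    51 * 103 = 5253 = 96 mod 191
    96 * 26 = 2496 = 13 mod 191
    13 * 147 = 1911 = 1 mod 191
  147^95 = 1 mod 191
Result 1: 147 is a quadratic residue mod 191.
147^95 mod 191 = 1

1


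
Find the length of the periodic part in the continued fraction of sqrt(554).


Run the CF algorithm for sqrt(554).
a_0 = floor(sqrt(554)) = 23; set m_0=0, q_0=1.
Recurrence: m' = q*a - m,  q' = (d - m'^2)/q,  a' = floor((a_0 + m')/q').
  step 1: m=23, q=25, a=1
  step 2: m=2, q=22, a=1
  step 3: m=20, q=7, a=6
  step 4: m=22, q=10, a=4
  step 5: m=18, q=23, a=1
  step 6: m=5, q=23, a=1
  step 7: m=18, q=10, a=4
  step 8: m=22, q=7, a=6
  step 9: m=20, q=22, a=1
  step 10: m=2, q=25, a=1
  step 11: m=23, q=1, a=46
a_11 = 2*a_0 = 46, so the period closes here.
sqrt(554) = [23; 1, 1, 6, 4, 1, 1, 4, 6, 1, 1, 46]
Period length = 11

11


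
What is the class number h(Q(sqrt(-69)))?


K = Q(sqrt(-69)). d mod 4 = 3, so D = disc(K) = 4d = -276
h(K) equals the number of primitive reduced positive-definite forms (a, b, c) = a*x^2 + b*x*y + c*y^2 with b^2 - 4ac = D,
where reduced means |b| <= a <= c, with b >= 0 whenever |b| = a or a = c, and primitive means gcd(a, b, c) = 1.
Reduced forces 3a^2 <= |D| = 276, so 1 <= a <= 9; b must have the parity of D, and c = (b^2 - D)/(4a) must be an integer >= a.
Enumerate a = 1..9, b in [-a, a]:
  a=1: (1, 0, 69)  [1]
  a=2: (2, 2, 35)  [1]
  a=3: (3, 0, 23)  [1]
  a=4: none
  a=5: (5, -2, 14), (5, 2, 14)  [2]
  a=6: (6, 6, 13)  [1]
  a=7: (7, -2, 10), (7, 2, 10)  [2]
  a=8..9: none
Total reduced forms: 1 + 1 + 1 + 2 + 1 + 2 = 8
h = 8

8


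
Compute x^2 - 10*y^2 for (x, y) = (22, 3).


x^2 - d*y^2
= 22^2 - 10*3^2
= 484 - 90
= 394

394


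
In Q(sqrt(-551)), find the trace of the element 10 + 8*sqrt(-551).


Tr(a + b*sqrt(d)) = (a + b*sqrt(d)) + (a - b*sqrt(d)) = 2a
= 2 * (10)
= 20

20


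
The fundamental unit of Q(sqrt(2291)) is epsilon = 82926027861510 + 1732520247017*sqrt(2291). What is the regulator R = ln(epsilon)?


epsilon = 82926027861510 + 1732520247017*sqrt(2291)
= 1.6585e+14
R = ln(1.6585e+14)
= 32.7421

32.7421


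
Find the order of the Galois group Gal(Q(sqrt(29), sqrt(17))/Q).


The 2 square roots of distinct primes are multiplicatively independent over Q,
so [K:Q] = 2^2 and Gal(K/Q) is isomorphic to (Z/2Z)^2.
|Gal| = 2^2 = 4

4


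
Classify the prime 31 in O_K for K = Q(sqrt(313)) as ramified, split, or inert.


K = Q(sqrt(313)). Since d mod 4 = 1, disc(K) = 313.
Check p | disc: 313 mod 31 = 3.
p does not divide disc. Compute Legendre symbol (d/p):
3^((31-1)/2) mod 31 = -1
(d/p) = -1, so p is inert: (p) stays prime with e=1, f=2, g=1.
Therefore p is inert.

inert


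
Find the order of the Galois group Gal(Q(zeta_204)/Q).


|Gal(Q(zeta_204)/Q)| = phi(204)
= 64

64


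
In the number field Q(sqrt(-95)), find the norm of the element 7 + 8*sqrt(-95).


N(a + b*sqrt(d)) = a^2 - d*b^2
= (7)^2 - (-95)*(8)^2
= 49 + 6080
= 6129

6129


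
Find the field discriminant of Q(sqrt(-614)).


For K = Q(sqrt(d)) with d squarefree: disc(K) = d if d = 1 mod 4, and disc(K) = 4d if d = 2 or 3 mod 4.
Here d = -614, and d mod 4 = 2.
d = 2 mod 4, not 1 (O_K = Z[sqrt(d)]), so disc(K) = 4d = 4 * (-614) = -2456

-2456


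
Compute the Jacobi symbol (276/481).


Compute (276/481) via quadratic reciprocity:
  pull out 2: (2/481) = +1  (since 481 mod 8 = 1)
  pull out 2: (2/481) = +1  (since 481 mod 8 = 1)
  reciprocity: (69/481) -> +(481/69)
  reduce: (67/69)
  reciprocity: (67/69) -> +(69/67)
  reduce: (2/67)
  pull out 2: (2/67) = -1  (since 67 mod 8 = 3)
  (1/67) = 1
Product of signs = -1

-1


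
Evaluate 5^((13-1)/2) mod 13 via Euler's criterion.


p = 13 is prime and the exponent is (p-1)/2 = 6, so by Euler's criterion 5^6 = (5/13) = +1 or -1 mod 13.
Compute by square-and-multiply:
  6 = 4 + 2 (binary 110)
  Repeated squaring mod 13: 5^1 = 5, 5^2 = 12, 5^4 = 1
  5^6 = 5^4 * 5^2 = 1 * 12 mod 13
    1 * 12 = 12 = 12 mod 13
  5^6 = 12 mod 13
Result 12 = p - 1 = -1 mod 13: 5 is a quadratic non-residue mod 13. As a residue in [0, p-1] the value is 12.
5^6 mod 13 = 12

12


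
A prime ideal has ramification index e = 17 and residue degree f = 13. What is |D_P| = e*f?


|D_P| = e * f
= 17 * 13
= 221

221


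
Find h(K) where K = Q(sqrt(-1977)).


K = Q(sqrt(-1977)). d mod 4 = 3, so D = disc(K) = 4d = -7908
h(K) equals the number of primitive reduced positive-definite forms (a, b, c) = a*x^2 + b*x*y + c*y^2 with b^2 - 4ac = D,
where reduced means |b| <= a <= c, with b >= 0 whenever |b| = a or a = c, and primitive means gcd(a, b, c) = 1.
Reduced forces 3a^2 <= |D| = 7908, so 1 <= a <= 51; b must have the parity of D, and c = (b^2 - D)/(4a) must be an integer >= a.
Enumerate a = 1..51, b in [-a, a]:
  a=1: (1, 0, 1977)  [1]
  a=2: (2, 2, 989)  [1]
  a=3: (3, 0, 659)  [1]
  a=4..5: none
  a=6: (6, 6, 331)  [1]
  a=7: (7, -4, 283), (7, 4, 283)  [2]
  a=8..10: none
  a=11: (11, -10, 182), (11, 10, 182)  [2]
  a=12: none
  a=13: (13, -10, 154), (13, 10, 154)  [2]
  a=14: (14, -10, 143), (14, 10, 143)  [2]
  a=15..20: none
  a=21: (21, -18, 98), (21, 18, 98)  [2]
  a=22: (22, -10, 91), (22, 10, 91)  [2]
  a=23: (23, -2, 86), (23, 2, 86)  [2]
  a=24..25: none
  a=26: (26, -10, 77), (26, 10, 77)  [2]
  a=27..28: none
  a=29: (29, -26, 74), (29, 26, 74)  [2]
  a=30: none
  a=31: (31, -20, 67), (31, 20, 67)  [2]
  a=32: none
  a=33: (33, -12, 61), (33, 12, 61)  [2]
  a=34..36: none
  a=37: (37, -26, 58), (37, 26, 58)  [2]
  a=38: none
  a=39: (39, -36, 59), (39, 36, 59)  [2]
  a=40: none
  a=41: (41, -28, 53), (41, 28, 53)  [2]
  a=42: (42, -18, 49), (42, 18, 49)  [2]
  a=43: (43, -2, 46), (43, 2, 46)  [2]
  a=44..51: none
Total reduced forms: 1 + 1 + 1 + 1 + 2 + 2 + 2 + 2 + 2 + 2 + 2 + 2 + 2 + 2 + 2 + 2 + 2 + 2 + 2 + 2 = 36
h = 36

36


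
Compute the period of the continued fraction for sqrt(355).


Run the CF algorithm for sqrt(355).
a_0 = floor(sqrt(355)) = 18; set m_0=0, q_0=1.
Recurrence: m' = q*a - m,  q' = (d - m'^2)/q,  a' = floor((a_0 + m')/q').
  step 1: m=18, q=31, a=1
  step 2: m=13, q=6, a=5
  step 3: m=17, q=11, a=3
  step 4: m=16, q=9, a=3
  step 5: m=11, q=26, a=1
  step 6: m=15, q=5, a=6
  step 7: m=15, q=26, a=1
  step 8: m=11, q=9, a=3
  step 9: m=16, q=11, a=3
  step 10: m=17, q=6, a=5
  step 11: m=13, q=31, a=1
  step 12: m=18, q=1, a=36
a_12 = 2*a_0 = 36, so the period closes here.
sqrt(355) = [18; 1, 5, 3, 3, 1, 6, 1, 3, 3, 5, 1, 36]
Period length = 12

12


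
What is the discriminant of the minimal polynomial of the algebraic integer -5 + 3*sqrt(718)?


The element -5 + 3*sqrt(718) has minimal polynomial:
x^2 + 10*x - 6437
Discriminant = (10)^2 - 4*(-6437)
= 100 + 25748
= 25848

25848


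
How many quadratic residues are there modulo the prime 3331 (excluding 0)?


For prime p, the number of non-zero quadratic residues is (p-1)/2.
= (3331-1)/2
= 1665

1665


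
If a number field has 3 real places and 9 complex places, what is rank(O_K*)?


By Dirichlet's unit theorem:
rank = r1 + r2 - 1
= 3 + 9 - 1
= 11

11


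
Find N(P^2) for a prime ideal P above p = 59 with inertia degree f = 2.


N(P^a) = p^(a*f)
= 59^(2*2)
= 59^4
= 12117361

12117361


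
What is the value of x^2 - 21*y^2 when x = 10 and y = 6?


x^2 - d*y^2
= 10^2 - 21*6^2
= 100 - 756
= -656

-656


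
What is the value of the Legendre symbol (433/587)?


p = 587 is prime, so compute (433/587) with the reciprocity algorithm (Jacobi-symbol steps: pull out 2s via (2/n), flip via reciprocity, reduce):
  reciprocity: (433/587) -> +(587/433)
  reduce: (154/433)
  pull out 2: (2/433) = +1  (since 433 mod 8 = 1)
  reciprocity: (77/433) -> +(433/77)
  reduce: (48/77)
  pull out 2: (2/77) = -1  (since 77 mod 8 = 5)
  pull out 2: (2/77) = -1  (since 77 mod 8 = 5)
  pull out 2: (2/77) = -1  (since 77 mod 8 = 5)
  pull out 2: (2/77) = -1  (since 77 mod 8 = 5)
  reciprocity: (3/77) -> +(77/3)
  reduce: (2/3)
  pull out 2: (2/3) = -1  (since 3 mod 8 = 3)
  (1/3) = 1
Product of signs = -1
(433/587) = -1

-1


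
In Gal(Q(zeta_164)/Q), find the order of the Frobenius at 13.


The Frobenius at p in Gal(Q(zeta_n)/Q) = (Z/nZ)* is the class of p, so its order is ord_164(13), the smallest k >= 1 with 13^k = 1 mod 164.
n = 164 = 2^2 * 41, phi(164) = 80; the order divides phi(n).
Divisors of 80: 1, 2, 4, 5, 8, 10, 16, 20, 40, 80
Repeated squaring mod 164: 13^1 = 13, 13^2 = 5, 13^4 = 25, 13^8 = 133, 13^16 = 141, 13^32 = 37, 13^64 = 57
Test divisors in increasing order:
  k=1: 13^1 = 13 mod 164
  k=2: 13^2 = 5 mod 164
  k=4: 13^4 = 25 mod 164
  k=5: 13^5 = 25 * 13 = 161 mod 164
  k=8: 13^8 = 133 mod 164
  k=10: 13^10 = 133 * 5 = 9 mod 164
  k=16: 13^16 = 141 mod 164
  k=20: 13^20 = 141 * 25 = 81 mod 164
  k=40: 13^40 = 37 * 133 = 1 mod 164  <- first divisor giving 1
Order = 40

40


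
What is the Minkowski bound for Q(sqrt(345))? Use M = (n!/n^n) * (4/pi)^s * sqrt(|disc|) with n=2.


d = 345, d mod 4 = 1, so disc(K) = d = 345; |disc(K)| = 345
Real quadratic field, so n = 2, s = r2 = 0, r1 = 2
M = (n!/n^n) * (4/pi)^s * sqrt(|disc(K)|) = (2!/2^2) * (4/pi)^0 * sqrt(345)
= 0.5 * 1.000000 * 18.574176
= 9.2871

9.2871


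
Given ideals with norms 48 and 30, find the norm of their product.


N(IJ) = N(I) * N(J)
= 48 * 30
= 1440

1440


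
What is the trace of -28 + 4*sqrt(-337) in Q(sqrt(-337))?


Tr(a + b*sqrt(d)) = (a + b*sqrt(d)) + (a - b*sqrt(d)) = 2a
= 2 * (-28)
= -56

-56


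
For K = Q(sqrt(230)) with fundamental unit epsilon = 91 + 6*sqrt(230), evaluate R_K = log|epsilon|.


epsilon = 91 + 6*sqrt(230)
= 181.9945
R = ln(181.9945)
= 5.2040

5.2040


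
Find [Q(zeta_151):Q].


The degree equals Euler's totient phi(151).
151 = 151
phi(151) = 150

150


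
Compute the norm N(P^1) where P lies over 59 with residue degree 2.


N(P^a) = p^(a*f)
= 59^(1*2)
= 59^2
= 3481

3481


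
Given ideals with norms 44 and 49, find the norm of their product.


N(IJ) = N(I) * N(J)
= 44 * 49
= 2156

2156


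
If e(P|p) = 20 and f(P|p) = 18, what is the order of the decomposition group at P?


|D_P| = e * f
= 20 * 18
= 360

360


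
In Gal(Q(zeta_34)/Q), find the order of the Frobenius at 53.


The Frobenius at p in Gal(Q(zeta_n)/Q) = (Z/nZ)* is the class of p, so its order is ord_34(53), the smallest k >= 1 with 53^k = 1 mod 34.
n = 34 = 2 * 17, phi(34) = 16; the order divides phi(n).
Divisors of 16: 1, 2, 4, 8, 16
Repeated squaring mod 34: 53^1 = 19, 53^2 = 21, 53^4 = 33, 53^8 = 1, 53^16 = 1
Test divisors in increasing order:
  k=1: 53^1 = 19 mod 34
  k=2: 53^2 = 21 mod 34
  k=4: 53^4 = 33 mod 34
  k=8: 53^8 = 1 mod 34  <- first divisor giving 1
Order = 8

8


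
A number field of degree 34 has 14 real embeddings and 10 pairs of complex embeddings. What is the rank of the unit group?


By Dirichlet's unit theorem:
rank = r1 + r2 - 1
= 14 + 10 - 1
= 23

23


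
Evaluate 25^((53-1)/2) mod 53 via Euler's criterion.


p = 53 is prime and the exponent is (p-1)/2 = 26, so by Euler's criterion 25^26 = (25/53) = +1 or -1 mod 53.
Compute by square-and-multiply:
  26 = 16 + 8 + 2 (binary 11010)
  Repeated squaring mod 53: 25^1 = 25, 25^2 = 42, 25^4 = 15, 25^8 = 13, 25^16 = 10
  25^26 = 25^16 * 25^8 * 25^2 = 10 * 13 * 42 mod 53
    10 * 13 = 130 = 24 mod 53
    24 * 42 = 1008 = 1 mod 53
  25^26 = 1 mod 53
Result 1: 25 is a quadratic residue mod 53.
25^26 mod 53 = 1

1


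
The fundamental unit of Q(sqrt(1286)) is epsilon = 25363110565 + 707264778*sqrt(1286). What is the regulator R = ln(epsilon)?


epsilon = 25363110565 + 707264778*sqrt(1286)
= 5.0726e+10
R = ln(5.0726e+10)
= 24.6497

24.6497


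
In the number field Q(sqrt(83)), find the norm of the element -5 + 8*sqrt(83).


N(a + b*sqrt(d)) = a^2 - d*b^2
= (-5)^2 - (83)*(8)^2
= 25 - 5312
= -5287

-5287


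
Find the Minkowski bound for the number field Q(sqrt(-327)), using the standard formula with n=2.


d = -327, d mod 4 = 1, so disc(K) = d = -327; |disc(K)| = 327
Imaginary quadratic field, so n = 2, s = r2 = 1, r1 = 0
M = (n!/n^n) * (4/pi)^s * sqrt(|disc(K)|) = (2!/2^2) * (4/pi)^1 * sqrt(327)
= 0.5 * 1.273240 * 18.083141
= 11.5121

11.5121


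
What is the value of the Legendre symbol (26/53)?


p = 53 is prime, so compute (26/53) with the reciprocity algorithm (Jacobi-symbol steps: pull out 2s via (2/n), flip via reciprocity, reduce):
  pull out 2: (2/53) = -1  (since 53 mod 8 = 5)
  reciprocity: (13/53) -> +(53/13)
  reduce: (1/13)
  (1/13) = 1
Product of signs = -1
(26/53) = -1

-1


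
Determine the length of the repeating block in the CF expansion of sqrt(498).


Run the CF algorithm for sqrt(498).
a_0 = floor(sqrt(498)) = 22; set m_0=0, q_0=1.
Recurrence: m' = q*a - m,  q' = (d - m'^2)/q,  a' = floor((a_0 + m')/q').
  step 1: m=22, q=14, a=3
  step 2: m=20, q=7, a=6
  step 3: m=22, q=2, a=22
  step 4: m=22, q=7, a=6
  step 5: m=20, q=14, a=3
  step 6: m=22, q=1, a=44
a_6 = 2*a_0 = 44, so the period closes here.
sqrt(498) = [22; 3, 6, 22, 6, 3, 44]
Period length = 6

6


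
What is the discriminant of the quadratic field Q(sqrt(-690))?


For K = Q(sqrt(d)) with d squarefree: disc(K) = d if d = 1 mod 4, and disc(K) = 4d if d = 2 or 3 mod 4.
Here d = -690, and d mod 4 = 2.
d = 2 mod 4, not 1 (O_K = Z[sqrt(d)]), so disc(K) = 4d = 4 * (-690) = -2760

-2760


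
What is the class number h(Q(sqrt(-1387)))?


K = Q(sqrt(-1387)). d mod 4 = 1, so D = disc(K) = d = -1387
h(K) equals the number of primitive reduced positive-definite forms (a, b, c) = a*x^2 + b*x*y + c*y^2 with b^2 - 4ac = D,
where reduced means |b| <= a <= c, with b >= 0 whenever |b| = a or a = c, and primitive means gcd(a, b, c) = 1.
Reduced forces 3a^2 <= |D| = 1387, so 1 <= a <= 21; b must have the parity of D, and c = (b^2 - D)/(4a) must be an integer >= a.
Enumerate a = 1..21, b in [-a, a]:
  a=1: (1, 1, 347)  [1]
  a=2..12: none
  a=13: (13, -11, 29), (13, 11, 29)  [2]
  a=14..18: none
  a=19: (19, 19, 23)  [1]
  a=20..21: none
Total reduced forms: 1 + 2 + 1 = 4
h = 4

4


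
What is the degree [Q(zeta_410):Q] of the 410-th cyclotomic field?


The degree equals Euler's totient phi(410).
410 = 2 * 5 * 41
phi(410) = 160

160


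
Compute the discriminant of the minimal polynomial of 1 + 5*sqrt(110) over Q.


The element 1 + 5*sqrt(110) has minimal polynomial:
x^2 - 2*x - 2749
Discriminant = (-2)^2 - 4*(-2749)
= 4 + 10996
= 11000

11000


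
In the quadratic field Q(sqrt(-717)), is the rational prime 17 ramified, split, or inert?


K = Q(sqrt(-717)). Since d mod 4 = 3, disc(K) = -2868.
Check p | disc: -2868 mod 17 = 5.
p does not divide disc. Compute Legendre symbol (d/p):
14^((17-1)/2) mod 17 = -1
(d/p) = -1, so p is inert: (p) stays prime with e=1, f=2, g=1.
Therefore p is inert.

inert


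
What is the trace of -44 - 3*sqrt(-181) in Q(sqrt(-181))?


Tr(a + b*sqrt(d)) = (a + b*sqrt(d)) + (a - b*sqrt(d)) = 2a
= 2 * (-44)
= -88

-88


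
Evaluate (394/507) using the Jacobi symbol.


Compute (394/507) via quadratic reciprocity:
  pull out 2: (2/507) = -1  (since 507 mod 8 = 3)
  reciprocity: (197/507) -> +(507/197)
  reduce: (113/197)
  reciprocity: (113/197) -> +(197/113)
  reduce: (84/113)
  pull out 2: (2/113) = +1  (since 113 mod 8 = 1)
  pull out 2: (2/113) = +1  (since 113 mod 8 = 1)
  reciprocity: (21/113) -> +(113/21)
  reduce: (8/21)
  pull out 2: (2/21) = -1  (since 21 mod 8 = 5)
  pull out 2: (2/21) = -1  (since 21 mod 8 = 5)
  pull out 2: (2/21) = -1  (since 21 mod 8 = 5)
  (1/21) = 1
Product of signs = 1

1


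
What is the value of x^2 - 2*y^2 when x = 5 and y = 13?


x^2 - d*y^2
= 5^2 - 2*13^2
= 25 - 338
= -313

-313


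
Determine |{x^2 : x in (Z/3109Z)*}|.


For prime p, the number of non-zero quadratic residues is (p-1)/2.
= (3109-1)/2
= 1554

1554


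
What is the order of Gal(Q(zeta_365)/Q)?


|Gal(Q(zeta_365)/Q)| = phi(365)
= 288

288


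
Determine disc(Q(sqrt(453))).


For K = Q(sqrt(d)) with d squarefree: disc(K) = d if d = 1 mod 4, and disc(K) = 4d if d = 2 or 3 mod 4.
Here d = 453, and d mod 4 = 1.
d = 1 mod 4 (O_K = Z[(1+sqrt(d))/2]), so disc(K) = d = 453

453


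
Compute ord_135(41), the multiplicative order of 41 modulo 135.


We want ord_135(41), the smallest k >= 1 with 41^k = 1 mod 135.
n = 135 = 3^3 * 5, phi(135) = 72; the order divides phi(n).
Divisors of 72: 1, 2, 3, 4, 6, 8, 9, 12, 18, 24, 36, 72
Repeated squaring mod 135: 41^1 = 41, 41^2 = 61, 41^4 = 76, 41^8 = 106, 41^16 = 31, 41^32 = 16, 41^64 = 121
Test divisors in increasing order:
  k=1: 41^1 = 41 mod 135
  k=2: 41^2 = 61 mod 135
  k=3: 41^3 = 61 * 41 = 71 mod 135
  k=4: 41^4 = 76 mod 135
  k=6: 41^6 = 76 * 61 = 46 mod 135
  k=8: 41^8 = 106 mod 135
  k=9: 41^9 = 106 * 41 = 26 mod 135
  k=12: 41^12 = 106 * 76 = 91 mod 135
  k=18: 41^18 = 31 * 61 = 1 mod 135  <- first divisor giving 1
Order = 18

18


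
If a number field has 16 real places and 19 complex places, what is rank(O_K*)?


By Dirichlet's unit theorem:
rank = r1 + r2 - 1
= 16 + 19 - 1
= 34

34


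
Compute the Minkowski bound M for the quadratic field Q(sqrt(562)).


d = 562, d mod 4 = 2, so disc(K) = 4d = 2248; |disc(K)| = 2248
Real quadratic field, so n = 2, s = r2 = 0, r1 = 2
M = (n!/n^n) * (4/pi)^s * sqrt(|disc(K)|) = (2!/2^2) * (4/pi)^0 * sqrt(2248)
= 0.5 * 1.000000 * 47.413078
= 23.7065

23.7065


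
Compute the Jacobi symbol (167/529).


Compute (167/529) via quadratic reciprocity:
  reciprocity: (167/529) -> +(529/167)
  reduce: (28/167)
  pull out 2: (2/167) = +1  (since 167 mod 8 = 7)
  pull out 2: (2/167) = +1  (since 167 mod 8 = 7)
  reciprocity: (7/167) -> -(167/7)
  reduce: (6/7)
  pull out 2: (2/7) = +1  (since 7 mod 8 = 7)
  reciprocity: (3/7) -> -(7/3)
  reduce: (1/3)
  (1/3) = 1
Product of signs = 1

1


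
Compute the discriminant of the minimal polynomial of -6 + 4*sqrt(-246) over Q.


The element -6 + 4*sqrt(-246) has minimal polynomial:
x^2 + 12*x + 3972
Discriminant = (12)^2 - 4*(3972)
= 144 - 15888
= -15744

-15744


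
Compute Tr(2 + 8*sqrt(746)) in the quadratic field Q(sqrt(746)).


Tr(a + b*sqrt(d)) = (a + b*sqrt(d)) + (a - b*sqrt(d)) = 2a
= 2 * (2)
= 4

4


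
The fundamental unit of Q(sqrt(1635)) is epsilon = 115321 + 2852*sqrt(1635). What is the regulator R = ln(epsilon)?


epsilon = 115321 + 2852*sqrt(1635)
= 230642.0000
R = ln(230642.0000)
= 12.3486

12.3486


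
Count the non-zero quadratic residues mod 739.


For prime p, the number of non-zero quadratic residues is (p-1)/2.
= (739-1)/2
= 369

369


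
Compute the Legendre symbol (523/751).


p = 751 is prime, so compute (523/751) with the reciprocity algorithm (Jacobi-symbol steps: pull out 2s via (2/n), flip via reciprocity, reduce):
  reciprocity: (523/751) -> -(751/523)
  reduce: (228/523)
  pull out 2: (2/523) = -1  (since 523 mod 8 = 3)
  pull out 2: (2/523) = -1  (since 523 mod 8 = 3)
  reciprocity: (57/523) -> +(523/57)
  reduce: (10/57)
  pull out 2: (2/57) = +1  (since 57 mod 8 = 1)
  reciprocity: (5/57) -> +(57/5)
  reduce: (2/5)
  pull out 2: (2/5) = -1  (since 5 mod 8 = 5)
  (1/5) = 1
Product of signs = 1
(523/751) = 1

1


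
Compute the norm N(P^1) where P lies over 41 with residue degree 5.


N(P^a) = p^(a*f)
= 41^(1*5)
= 41^5
= 115856201

115856201


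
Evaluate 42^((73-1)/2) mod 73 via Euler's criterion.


p = 73 is prime and the exponent is (p-1)/2 = 36, so by Euler's criterion 42^36 = (42/73) = +1 or -1 mod 73.
Compute by square-and-multiply:
  36 = 32 + 4 (binary 100100)
  Repeated squaring mod 73: 42^1 = 42, 42^2 = 12, 42^4 = 71, 42^8 = 4, 42^16 = 16, 42^32 = 37
  42^36 = 42^32 * 42^4 = 37 * 71 mod 73
    37 * 71 = 2627 = 72 mod 73
  42^36 = 72 mod 73
Result 72 = p - 1 = -1 mod 73: 42 is a quadratic non-residue mod 73. As a residue in [0, p-1] the value is 72.
42^36 mod 73 = 72

72


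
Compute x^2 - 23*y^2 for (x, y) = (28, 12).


x^2 - d*y^2
= 28^2 - 23*12^2
= 784 - 3312
= -2528

-2528


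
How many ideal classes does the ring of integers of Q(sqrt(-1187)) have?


K = Q(sqrt(-1187)). d mod 4 = 1, so D = disc(K) = d = -1187
h(K) equals the number of primitive reduced positive-definite forms (a, b, c) = a*x^2 + b*x*y + c*y^2 with b^2 - 4ac = D,
where reduced means |b| <= a <= c, with b >= 0 whenever |b| = a or a = c, and primitive means gcd(a, b, c) = 1.
Reduced forces 3a^2 <= |D| = 1187, so 1 <= a <= 19; b must have the parity of D, and c = (b^2 - D)/(4a) must be an integer >= a.
Enumerate a = 1..19, b in [-a, a]:
  a=1: (1, 1, 297)  [1]
  a=2: none
  a=3: (3, -1, 99), (3, 1, 99)  [2]
  a=4..8: none
  a=9: (9, -1, 33), (9, 1, 33)  [2]
  a=10: none
  a=11: (11, -1, 27), (11, 1, 27)  [2]
  a=12: none
  a=13: (13, -3, 23), (13, 3, 23)  [2]
  a=14..19: none
Total reduced forms: 1 + 2 + 2 + 2 + 2 = 9
h = 9

9


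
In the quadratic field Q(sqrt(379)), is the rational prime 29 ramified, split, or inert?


K = Q(sqrt(379)). Since d mod 4 = 3, disc(K) = 1516.
Check p | disc: 1516 mod 29 = 8.
p does not divide disc. Compute Legendre symbol (d/p):
2^((29-1)/2) mod 29 = -1
(d/p) = -1, so p is inert: (p) stays prime with e=1, f=2, g=1.
Therefore p is inert.

inert


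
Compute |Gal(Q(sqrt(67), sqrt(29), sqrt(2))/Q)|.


The 3 square roots of distinct primes are multiplicatively independent over Q,
so [K:Q] = 2^3 and Gal(K/Q) is isomorphic to (Z/2Z)^3.
|Gal| = 2^3 = 8

8


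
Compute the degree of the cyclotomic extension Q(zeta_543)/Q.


The degree equals Euler's totient phi(543).
543 = 3 * 181
phi(543) = 360

360


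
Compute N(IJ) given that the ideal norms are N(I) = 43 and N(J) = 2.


N(IJ) = N(I) * N(J)
= 43 * 2
= 86

86


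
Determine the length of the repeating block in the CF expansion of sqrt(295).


Run the CF algorithm for sqrt(295).
a_0 = floor(sqrt(295)) = 17; set m_0=0, q_0=1.
Recurrence: m' = q*a - m,  q' = (d - m'^2)/q,  a' = floor((a_0 + m')/q').
  step 1: m=17, q=6, a=5
  step 2: m=13, q=21, a=1
  step 3: m=8, q=11, a=2
  step 4: m=14, q=9, a=3
  step 5: m=13, q=14, a=2
  step 6: m=15, q=5, a=6
  step 7: m=15, q=14, a=2
  step 8: m=13, q=9, a=3
  step 9: m=14, q=11, a=2
  step 10: m=8, q=21, a=1
  step 11: m=13, q=6, a=5
  step 12: m=17, q=1, a=34
a_12 = 2*a_0 = 34, so the period closes here.
sqrt(295) = [17; 5, 1, 2, 3, 2, 6, 2, 3, 2, 1, 5, 34]
Period length = 12

12


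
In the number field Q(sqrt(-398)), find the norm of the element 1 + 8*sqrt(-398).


N(a + b*sqrt(d)) = a^2 - d*b^2
= (1)^2 - (-398)*(8)^2
= 1 + 25472
= 25473

25473


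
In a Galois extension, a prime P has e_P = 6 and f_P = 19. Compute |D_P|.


|D_P| = e * f
= 6 * 19
= 114

114


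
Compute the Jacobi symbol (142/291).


Compute (142/291) via quadratic reciprocity:
  pull out 2: (2/291) = -1  (since 291 mod 8 = 3)
  reciprocity: (71/291) -> -(291/71)
  reduce: (7/71)
  reciprocity: (7/71) -> -(71/7)
  reduce: (1/7)
  (1/7) = 1
Product of signs = -1

-1


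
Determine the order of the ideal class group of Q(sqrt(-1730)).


K = Q(sqrt(-1730)). d mod 4 = 2, so D = disc(K) = 4d = -6920
h(K) equals the number of primitive reduced positive-definite forms (a, b, c) = a*x^2 + b*x*y + c*y^2 with b^2 - 4ac = D,
where reduced means |b| <= a <= c, with b >= 0 whenever |b| = a or a = c, and primitive means gcd(a, b, c) = 1.
Reduced forces 3a^2 <= |D| = 6920, so 1 <= a <= 48; b must have the parity of D, and c = (b^2 - D)/(4a) must be an integer >= a.
Enumerate a = 1..48, b in [-a, a]:
  a=1: (1, 0, 1730)  [1]
  a=2: (2, 0, 865)  [1]
  a=3: (3, -2, 577), (3, 2, 577)  [2]
  a=4: none
  a=5: (5, 0, 346)  [1]
  a=6: (6, -4, 289), (6, 4, 289)  [2]
  a=7..8: none
  a=9: (9, -8, 194), (9, 8, 194)  [2]
  a=10: (10, 0, 173)  [1]
  a=11..12: none
  a=13: (13, -10, 135), (13, 10, 135)  [2]
  a=14: none
  a=15: (15, -10, 117), (15, 10, 117)  [2]
  a=16: none
  a=17: (17, -4, 102), (17, 4, 102)  [2]
  a=18: (18, -8, 97), (18, 8, 97)  [2]
  a=19..22: none
  a=23: (23, -16, 78), (23, 16, 78)  [2]
  a=24..25: none
  a=26: (26, -16, 69), (26, 16, 69)  [2]
  a=27: (27, -10, 65), (27, 10, 65)  [2]
  a=28..29: none
  a=30: (30, -20, 61), (30, 20, 61)  [2]
  a=31..33: none
  a=34: (34, -4, 51), (34, 4, 51)  [2]
  a=35..36: none
  a=37: (37, -6, 47), (37, 6, 47)  [2]
  a=38: none
  a=39: (39, -16, 46), (39, -10, 45), (39, 10, 45), (39, 16, 46)  [4]
  a=40: none
  a=41: (41, -38, 51), (41, 38, 51)  [2]
  a=42..48: none
Total reduced forms: 1 + 1 + 2 + 1 + 2 + 2 + 1 + 2 + 2 + 2 + 2 + 2 + 2 + 2 + 2 + 2 + 2 + 4 + 2 = 36
h = 36

36


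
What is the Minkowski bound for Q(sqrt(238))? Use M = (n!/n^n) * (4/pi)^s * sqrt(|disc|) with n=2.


d = 238, d mod 4 = 2, so disc(K) = 4d = 952; |disc(K)| = 952
Real quadratic field, so n = 2, s = r2 = 0, r1 = 2
M = (n!/n^n) * (4/pi)^s * sqrt(|disc(K)|) = (2!/2^2) * (4/pi)^0 * sqrt(952)
= 0.5 * 1.000000 * 30.854497
= 15.4272

15.4272


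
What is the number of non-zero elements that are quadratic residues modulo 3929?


For prime p, the number of non-zero quadratic residues is (p-1)/2.
= (3929-1)/2
= 1964

1964


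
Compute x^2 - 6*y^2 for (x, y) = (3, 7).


x^2 - d*y^2
= 3^2 - 6*7^2
= 9 - 294
= -285

-285


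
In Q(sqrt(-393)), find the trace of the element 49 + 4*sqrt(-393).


Tr(a + b*sqrt(d)) = (a + b*sqrt(d)) + (a - b*sqrt(d)) = 2a
= 2 * (49)
= 98

98


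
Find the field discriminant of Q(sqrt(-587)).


For K = Q(sqrt(d)) with d squarefree: disc(K) = d if d = 1 mod 4, and disc(K) = 4d if d = 2 or 3 mod 4.
Here d = -587, and d mod 4 = 1.
d = 1 mod 4 (O_K = Z[(1+sqrt(d))/2]), so disc(K) = d = -587

-587


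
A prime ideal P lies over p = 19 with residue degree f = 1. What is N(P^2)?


N(P^a) = p^(a*f)
= 19^(2*1)
= 19^2
= 361

361


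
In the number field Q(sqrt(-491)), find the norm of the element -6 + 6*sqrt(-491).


N(a + b*sqrt(d)) = a^2 - d*b^2
= (-6)^2 - (-491)*(6)^2
= 36 + 17676
= 17712

17712


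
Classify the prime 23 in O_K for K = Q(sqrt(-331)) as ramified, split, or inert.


K = Q(sqrt(-331)). Since d mod 4 = 1, disc(K) = -331.
Check p | disc: -331 mod 23 = 14.
p does not divide disc. Compute Legendre symbol (d/p):
14^((23-1)/2) mod 23 = -1
(d/p) = -1, so p is inert: (p) stays prime with e=1, f=2, g=1.
Therefore p is inert.

inert


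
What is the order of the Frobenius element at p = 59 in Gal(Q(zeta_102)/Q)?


The Frobenius at p in Gal(Q(zeta_n)/Q) = (Z/nZ)* is the class of p, so its order is ord_102(59), the smallest k >= 1 with 59^k = 1 mod 102.
n = 102 = 2 * 3 * 17, phi(102) = 32; the order divides phi(n).
Divisors of 32: 1, 2, 4, 8, 16, 32
Repeated squaring mod 102: 59^1 = 59, 59^2 = 13, 59^4 = 67, 59^8 = 1, 59^16 = 1, 59^32 = 1
Test divisors in increasing order:
  k=1: 59^1 = 59 mod 102
  k=2: 59^2 = 13 mod 102
  k=4: 59^4 = 67 mod 102
  k=8: 59^8 = 1 mod 102  <- first divisor giving 1
Order = 8

8


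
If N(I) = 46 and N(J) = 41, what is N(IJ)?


N(IJ) = N(I) * N(J)
= 46 * 41
= 1886

1886


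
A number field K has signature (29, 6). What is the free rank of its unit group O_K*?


By Dirichlet's unit theorem:
rank = r1 + r2 - 1
= 29 + 6 - 1
= 34

34


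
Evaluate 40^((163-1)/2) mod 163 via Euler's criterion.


p = 163 is prime and the exponent is (p-1)/2 = 81, so by Euler's criterion 40^81 = (40/163) = +1 or -1 mod 163.
Compute by square-and-multiply:
  81 = 64 + 16 + 1 (binary 1010001)
  Repeated squaring mod 163: 40^1 = 40, 40^2 = 133, 40^4 = 85, 40^8 = 53, 40^16 = 38, 40^32 = 140, 40^64 = 40
  40^81 = 40^64 * 40^16 * 40^1 = 40 * 38 * 40 mod 163
    40 * 38 = 1520 = 53 mod 163
    53 * 40 = 2120 = 1 mod 163
  40^81 = 1 mod 163
Result 1: 40 is a quadratic residue mod 163.
40^81 mod 163 = 1

1


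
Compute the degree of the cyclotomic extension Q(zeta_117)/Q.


The degree equals Euler's totient phi(117).
117 = 3^2 * 13
phi(117) = 72

72


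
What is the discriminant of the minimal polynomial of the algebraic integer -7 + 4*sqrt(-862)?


The element -7 + 4*sqrt(-862) has minimal polynomial:
x^2 + 14*x + 13841
Discriminant = (14)^2 - 4*(13841)
= 196 - 55364
= -55168

-55168


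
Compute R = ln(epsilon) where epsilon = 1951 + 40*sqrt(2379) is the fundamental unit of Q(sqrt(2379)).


epsilon = 1951 + 40*sqrt(2379)
= 3901.9997
R = ln(3901.9997)
= 8.2692

8.2692


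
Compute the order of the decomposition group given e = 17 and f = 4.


|D_P| = e * f
= 17 * 4
= 68

68


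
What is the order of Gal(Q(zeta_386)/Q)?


|Gal(Q(zeta_386)/Q)| = phi(386)
= 192

192


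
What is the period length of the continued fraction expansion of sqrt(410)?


Run the CF algorithm for sqrt(410).
a_0 = floor(sqrt(410)) = 20; set m_0=0, q_0=1.
Recurrence: m' = q*a - m,  q' = (d - m'^2)/q,  a' = floor((a_0 + m')/q').
  step 1: m=20, q=10, a=4
  step 2: m=20, q=1, a=40
a_2 = 2*a_0 = 40, so the period closes here.
sqrt(410) = [20; 4, 40]
Period length = 2

2


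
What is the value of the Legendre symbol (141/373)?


p = 373 is prime, so compute (141/373) with the reciprocity algorithm (Jacobi-symbol steps: pull out 2s via (2/n), flip via reciprocity, reduce):
  reciprocity: (141/373) -> +(373/141)
  reduce: (91/141)
  reciprocity: (91/141) -> +(141/91)
  reduce: (50/91)
  pull out 2: (2/91) = -1  (since 91 mod 8 = 3)
  reciprocity: (25/91) -> +(91/25)
  reduce: (16/25)
  pull out 2: (2/25) = +1  (since 25 mod 8 = 1)
  pull out 2: (2/25) = +1  (since 25 mod 8 = 1)
  pull out 2: (2/25) = +1  (since 25 mod 8 = 1)
  pull out 2: (2/25) = +1  (since 25 mod 8 = 1)
  (1/25) = 1
Product of signs = -1
(141/373) = -1

-1


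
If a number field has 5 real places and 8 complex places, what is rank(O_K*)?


By Dirichlet's unit theorem:
rank = r1 + r2 - 1
= 5 + 8 - 1
= 12

12


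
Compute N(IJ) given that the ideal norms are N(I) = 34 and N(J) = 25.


N(IJ) = N(I) * N(J)
= 34 * 25
= 850

850


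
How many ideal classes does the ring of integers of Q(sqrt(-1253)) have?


K = Q(sqrt(-1253)). d mod 4 = 3, so D = disc(K) = 4d = -5012
h(K) equals the number of primitive reduced positive-definite forms (a, b, c) = a*x^2 + b*x*y + c*y^2 with b^2 - 4ac = D,
where reduced means |b| <= a <= c, with b >= 0 whenever |b| = a or a = c, and primitive means gcd(a, b, c) = 1.
Reduced forces 3a^2 <= |D| = 5012, so 1 <= a <= 40; b must have the parity of D, and c = (b^2 - D)/(4a) must be an integer >= a.
Enumerate a = 1..40, b in [-a, a]:
  a=1: (1, 0, 1253)  [1]
  a=2: (2, 2, 627)  [1]
  a=3: (3, -2, 418), (3, 2, 418)  [2]
  a=4..5: none
  a=6: (6, -2, 209), (6, 2, 209)  [2]
  a=7: (7, 0, 179)  [1]
  a=8: none
  a=9: (9, -8, 141), (9, 8, 141)  [2]
  a=10: none
  a=11: (11, -2, 114), (11, 2, 114)  [2]
  a=12..13: none
  a=14: (14, 14, 93)  [1]
  a=15..17: none
  a=18: (18, -10, 71), (18, 10, 71)  [2]
  a=19: (19, -2, 66), (19, 2, 66)  [2]
  a=20: none
  a=21: (21, -14, 62), (21, 14, 62)  [2]
  a=22: (22, -2, 57), (22, 2, 57)  [2]
  a=23: (23, -18, 58), (23, 18, 58)  [2]
  a=24..26: none
  a=27: (27, -8, 47), (27, 8, 47)  [2]
  a=28: none
  a=29: (29, -18, 46), (29, 18, 46)  [2]
  a=30: none
  a=31: (31, -14, 42), (31, 14, 42)  [2]
  a=32: none
  a=33: (33, -20, 41), (33, -2, 38), (33, 2, 38), (33, 20, 41)  [4]
  a=34..40: none
Total reduced forms: 1 + 1 + 2 + 2 + 1 + 2 + 2 + 1 + 2 + 2 + 2 + 2 + 2 + 2 + 2 + 2 + 4 = 32
h = 32

32


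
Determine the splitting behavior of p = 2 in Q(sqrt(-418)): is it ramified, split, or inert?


K = Q(sqrt(-418)). Since d mod 4 = 2, disc(K) = -1672.
Check p | disc: -1672 mod 2 = 0.
p divides disc, so p ramifies: (p) = P^2 with e=2, f=1, g=1.
Therefore p is ramified.

ramified


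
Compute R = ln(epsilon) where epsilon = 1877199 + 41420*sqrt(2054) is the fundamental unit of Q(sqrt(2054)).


epsilon = 1877199 + 41420*sqrt(2054)
= 3.7544e+06
R = ln(3.7544e+06)
= 15.1384

15.1384


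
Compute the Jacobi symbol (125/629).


Compute (125/629) via quadratic reciprocity:
  reciprocity: (125/629) -> +(629/125)
  reduce: (4/125)
  pull out 2: (2/125) = -1  (since 125 mod 8 = 5)
  pull out 2: (2/125) = -1  (since 125 mod 8 = 5)
  (1/125) = 1
Product of signs = 1

1


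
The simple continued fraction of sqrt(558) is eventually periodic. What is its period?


Run the CF algorithm for sqrt(558).
a_0 = floor(sqrt(558)) = 23; set m_0=0, q_0=1.
Recurrence: m' = q*a - m,  q' = (d - m'^2)/q,  a' = floor((a_0 + m')/q').
  step 1: m=23, q=29, a=1
  step 2: m=6, q=18, a=1
  step 3: m=12, q=23, a=1
  step 4: m=11, q=19, a=1
  step 5: m=8, q=26, a=1
  step 6: m=18, q=9, a=4
  step 7: m=18, q=26, a=1
  step 8: m=8, q=19, a=1
  step 9: m=11, q=23, a=1
  step 10: m=12, q=18, a=1
  step 11: m=6, q=29, a=1
  step 12: m=23, q=1, a=46
a_12 = 2*a_0 = 46, so the period closes here.
sqrt(558) = [23; 1, 1, 1, 1, 1, 4, 1, 1, 1, 1, 1, 46]
Period length = 12

12


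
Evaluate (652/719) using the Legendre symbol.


p = 719 is prime, so compute (652/719) with the reciprocity algorithm (Jacobi-symbol steps: pull out 2s via (2/n), flip via reciprocity, reduce):
  pull out 2: (2/719) = +1  (since 719 mod 8 = 7)
  pull out 2: (2/719) = +1  (since 719 mod 8 = 7)
  reciprocity: (163/719) -> -(719/163)
  reduce: (67/163)
  reciprocity: (67/163) -> -(163/67)
  reduce: (29/67)
  reciprocity: (29/67) -> +(67/29)
  reduce: (9/29)
  reciprocity: (9/29) -> +(29/9)
  reduce: (2/9)
  pull out 2: (2/9) = +1  (since 9 mod 8 = 1)
  (1/9) = 1
Product of signs = 1
(652/719) = 1

1


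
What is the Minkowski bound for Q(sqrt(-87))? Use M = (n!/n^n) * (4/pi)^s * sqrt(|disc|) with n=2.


d = -87, d mod 4 = 1, so disc(K) = d = -87; |disc(K)| = 87
Imaginary quadratic field, so n = 2, s = r2 = 1, r1 = 0
M = (n!/n^n) * (4/pi)^s * sqrt(|disc(K)|) = (2!/2^2) * (4/pi)^1 * sqrt(87)
= 0.5 * 1.273240 * 9.327379
= 5.9380

5.9380


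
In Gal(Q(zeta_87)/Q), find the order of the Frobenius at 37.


The Frobenius at p in Gal(Q(zeta_n)/Q) = (Z/nZ)* is the class of p, so its order is ord_87(37), the smallest k >= 1 with 37^k = 1 mod 87.
n = 87 = 3 * 29, phi(87) = 56; the order divides phi(n).
Divisors of 56: 1, 2, 4, 7, 8, 14, 28, 56
Repeated squaring mod 87: 37^1 = 37, 37^2 = 64, 37^4 = 7, 37^8 = 49, 37^16 = 52, 37^32 = 7
Test divisors in increasing order:
  k=1: 37^1 = 37 mod 87
  k=2: 37^2 = 64 mod 87
  k=4: 37^4 = 7 mod 87
  k=7: 37^7 = 7 * 64 * 37 = 46 mod 87
  k=8: 37^8 = 49 mod 87
  k=14: 37^14 = 49 * 7 * 64 = 28 mod 87
  k=28: 37^28 = 52 * 49 * 7 = 1 mod 87  <- first divisor giving 1
Order = 28

28


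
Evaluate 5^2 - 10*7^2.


x^2 - d*y^2
= 5^2 - 10*7^2
= 25 - 490
= -465

-465


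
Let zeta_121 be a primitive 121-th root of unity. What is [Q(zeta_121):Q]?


The degree equals Euler's totient phi(121).
121 = 11^2
phi(121) = 110

110


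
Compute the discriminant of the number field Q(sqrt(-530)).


For K = Q(sqrt(d)) with d squarefree: disc(K) = d if d = 1 mod 4, and disc(K) = 4d if d = 2 or 3 mod 4.
Here d = -530, and d mod 4 = 2.
d = 2 mod 4, not 1 (O_K = Z[sqrt(d)]), so disc(K) = 4d = 4 * (-530) = -2120

-2120


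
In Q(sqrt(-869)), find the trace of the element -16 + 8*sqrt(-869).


Tr(a + b*sqrt(d)) = (a + b*sqrt(d)) + (a - b*sqrt(d)) = 2a
= 2 * (-16)
= -32

-32


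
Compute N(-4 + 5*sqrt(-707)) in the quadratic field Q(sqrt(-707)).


N(a + b*sqrt(d)) = a^2 - d*b^2
= (-4)^2 - (-707)*(5)^2
= 16 + 17675
= 17691

17691
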